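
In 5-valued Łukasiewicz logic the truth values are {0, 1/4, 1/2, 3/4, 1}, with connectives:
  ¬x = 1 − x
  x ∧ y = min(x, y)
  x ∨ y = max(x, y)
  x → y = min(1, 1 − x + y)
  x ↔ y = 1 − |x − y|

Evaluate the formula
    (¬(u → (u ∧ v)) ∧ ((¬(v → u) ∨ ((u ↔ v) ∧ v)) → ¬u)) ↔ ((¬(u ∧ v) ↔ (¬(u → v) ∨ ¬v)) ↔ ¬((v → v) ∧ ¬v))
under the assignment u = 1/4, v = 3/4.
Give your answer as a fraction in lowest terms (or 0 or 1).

u ∧ v = 1/4 ∧ 3/4 = 1/4
u → (u ∧ v) = 1/4 → 1/4 = 1
¬(u → (u ∧ v)) = ¬1 = 0
v → u = 3/4 → 1/4 = 1/2
¬(v → u) = ¬1/2 = 1/2
u ↔ v = 1/4 ↔ 3/4 = 1/2
(u ↔ v) ∧ v = 1/2 ∧ 3/4 = 1/2
¬(v → u) ∨ ((u ↔ v) ∧ v) = 1/2 ∨ 1/2 = 1/2
¬u = ¬1/4 = 3/4
(¬(v → u) ∨ ((u ↔ v) ∧ v)) → ¬u = 1/2 → 3/4 = 1
¬(u → (u ∧ v)) ∧ ((¬(v → u) ∨ ((u ↔ v) ∧ v)) → ¬u) = 0 ∧ 1 = 0
u ∧ v = 1/4 ∧ 3/4 = 1/4
¬(u ∧ v) = ¬1/4 = 3/4
u → v = 1/4 → 3/4 = 1
¬(u → v) = ¬1 = 0
¬v = ¬3/4 = 1/4
¬(u → v) ∨ ¬v = 0 ∨ 1/4 = 1/4
¬(u ∧ v) ↔ (¬(u → v) ∨ ¬v) = 3/4 ↔ 1/4 = 1/2
v → v = 3/4 → 3/4 = 1
¬v = ¬3/4 = 1/4
(v → v) ∧ ¬v = 1 ∧ 1/4 = 1/4
¬((v → v) ∧ ¬v) = ¬1/4 = 3/4
(¬(u ∧ v) ↔ (¬(u → v) ∨ ¬v)) ↔ ¬((v → v) ∧ ¬v) = 1/2 ↔ 3/4 = 3/4
(¬(u → (u ∧ v)) ∧ ((¬(v → u) ∨ ((u ↔ v) ∧ v)) → ¬u)) ↔ ((¬(u ∧ v) ↔ (¬(u → v) ∨ ¬v)) ↔ ¬((v → v) ∧ ¬v)) = 0 ↔ 3/4 = 1/4

1/4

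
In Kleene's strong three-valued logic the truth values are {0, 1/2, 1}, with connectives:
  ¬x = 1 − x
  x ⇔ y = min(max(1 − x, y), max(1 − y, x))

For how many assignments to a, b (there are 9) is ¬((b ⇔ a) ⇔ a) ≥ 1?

a = 0, b = 0 ↦ 1  ≥
a = 0, b = 1/2 ↦ 1/2  <
a = 0, b = 1 ↦ 0  <
a = 1/2, b = 0 ↦ 1/2  <
a = 1/2, b = 1/2 ↦ 1/2  <
a = 1/2, b = 1 ↦ 1/2  <
a = 1, b = 0 ↦ 1  ≥
a = 1, b = 1/2 ↦ 1/2  <
a = 1, b = 1 ↦ 0  <
So 2 of the 9 assignments meet the threshold.

2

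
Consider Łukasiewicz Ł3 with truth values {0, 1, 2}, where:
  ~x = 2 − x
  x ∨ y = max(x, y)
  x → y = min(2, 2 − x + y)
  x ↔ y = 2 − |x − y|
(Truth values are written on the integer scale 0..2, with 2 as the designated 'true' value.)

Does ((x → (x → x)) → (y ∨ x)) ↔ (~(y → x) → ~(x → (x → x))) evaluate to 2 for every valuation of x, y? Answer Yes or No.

Counterexample: take x = 0, y = 0.
x → x = 0 → 0 = 2
x → (x → x) = 0 → 2 = 2
y ∨ x = 0 ∨ 0 = 0
(x → (x → x)) → (y ∨ x) = 2 → 0 = 0
y → x = 0 → 0 = 2
~(y → x) = ~2 = 0
x → x = 0 → 0 = 2
x → (x → x) = 0 → 2 = 2
~(x → (x → x)) = ~2 = 0
~(y → x) → ~(x → (x → x)) = 0 → 0 = 2
((x → (x → x)) → (y ∨ x)) ↔ (~(y → x) → ~(x → (x → x))) = 0 ↔ 2 = 0
This gives 0 ≠ 2.

No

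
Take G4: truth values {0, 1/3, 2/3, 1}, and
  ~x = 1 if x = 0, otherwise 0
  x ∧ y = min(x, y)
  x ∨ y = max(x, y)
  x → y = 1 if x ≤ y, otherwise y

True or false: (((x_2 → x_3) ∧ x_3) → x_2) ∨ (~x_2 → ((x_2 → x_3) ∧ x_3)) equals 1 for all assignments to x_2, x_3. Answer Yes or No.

No

Counterexample: take x_2 = 0, x_3 = 1/3.
x_2 → x_3 = 0 → 1/3 = 1
(x_2 → x_3) ∧ x_3 = 1 ∧ 1/3 = 1/3
((x_2 → x_3) ∧ x_3) → x_2 = 1/3 → 0 = 0
~x_2 = ~0 = 1
x_2 → x_3 = 0 → 1/3 = 1
(x_2 → x_3) ∧ x_3 = 1 ∧ 1/3 = 1/3
~x_2 → ((x_2 → x_3) ∧ x_3) = 1 → 1/3 = 1/3
(((x_2 → x_3) ∧ x_3) → x_2) ∨ (~x_2 → ((x_2 → x_3) ∧ x_3)) = 0 ∨ 1/3 = 1/3
This gives 1/3 ≠ 1.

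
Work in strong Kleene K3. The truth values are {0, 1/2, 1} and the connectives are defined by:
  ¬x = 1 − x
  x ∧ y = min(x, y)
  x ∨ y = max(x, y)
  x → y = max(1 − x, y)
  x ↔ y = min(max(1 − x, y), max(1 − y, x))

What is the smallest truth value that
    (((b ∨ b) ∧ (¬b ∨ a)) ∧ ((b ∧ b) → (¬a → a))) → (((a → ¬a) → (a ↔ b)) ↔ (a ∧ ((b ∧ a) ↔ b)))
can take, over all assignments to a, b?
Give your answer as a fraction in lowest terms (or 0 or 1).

Take a = 0, b = 1/2:
b ∨ b = 1/2 ∨ 1/2 = 1/2
¬b = ¬1/2 = 1/2
¬b ∨ a = 1/2 ∨ 0 = 1/2
(b ∨ b) ∧ (¬b ∨ a) = 1/2 ∧ 1/2 = 1/2
b ∧ b = 1/2 ∧ 1/2 = 1/2
¬a = ¬0 = 1
¬a → a = 1 → 0 = 0
(b ∧ b) → (¬a → a) = 1/2 → 0 = 1/2
((b ∨ b) ∧ (¬b ∨ a)) ∧ ((b ∧ b) → (¬a → a)) = 1/2 ∧ 1/2 = 1/2
¬a = ¬0 = 1
a → ¬a = 0 → 1 = 1
a ↔ b = 0 ↔ 1/2 = 1/2
(a → ¬a) → (a ↔ b) = 1 → 1/2 = 1/2
b ∧ a = 1/2 ∧ 0 = 0
(b ∧ a) ↔ b = 0 ↔ 1/2 = 1/2
a ∧ ((b ∧ a) ↔ b) = 0 ∧ 1/2 = 0
((a → ¬a) → (a ↔ b)) ↔ (a ∧ ((b ∧ a) ↔ b)) = 1/2 ↔ 0 = 1/2
(((b ∨ b) ∧ (¬b ∨ a)) ∧ ((b ∧ b) → (¬a → a))) → (((a → ¬a) → (a ↔ b)) ↔ (a ∧ ((b ∧ a) ↔ b))) = 1/2 → 1/2 = 1/2
No assignment yields a value below 1/2, so this is the minimum.

1/2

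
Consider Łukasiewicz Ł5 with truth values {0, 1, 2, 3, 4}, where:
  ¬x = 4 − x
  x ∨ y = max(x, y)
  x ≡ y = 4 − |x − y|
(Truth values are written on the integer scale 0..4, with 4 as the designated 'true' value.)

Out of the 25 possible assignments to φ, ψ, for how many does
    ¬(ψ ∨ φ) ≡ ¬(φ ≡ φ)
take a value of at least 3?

value 4: 9 assignments (counts)
value 3: 7 assignments (counts)
value 2: 5 assignments
value 1: 3 assignments
value 0: 1 assignment
So 16 of the 25 assignments meet the threshold.

16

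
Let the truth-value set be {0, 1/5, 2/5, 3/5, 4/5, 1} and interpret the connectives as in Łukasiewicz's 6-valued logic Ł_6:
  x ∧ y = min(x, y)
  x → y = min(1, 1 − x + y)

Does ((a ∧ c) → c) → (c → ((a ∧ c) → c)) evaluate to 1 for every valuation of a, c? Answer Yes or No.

At a = 1, c = 4/5, for instance:
a ∧ c = 1 ∧ 4/5 = 4/5
(a ∧ c) → c = 4/5 → 4/5 = 1
c → ((a ∧ c) → c) = 4/5 → 1 = 1
((a ∧ c) → c) → (c → ((a ∧ c) → c)) = 1 → 1 = 1
and checking the remaining 35 assignments likewise gives ≥ 1 in every case.

Yes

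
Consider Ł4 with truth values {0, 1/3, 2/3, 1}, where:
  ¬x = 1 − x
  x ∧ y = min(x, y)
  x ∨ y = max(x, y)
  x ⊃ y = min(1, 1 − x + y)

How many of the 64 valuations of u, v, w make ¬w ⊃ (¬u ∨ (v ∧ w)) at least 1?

43

value 1: 43 assignments (counts)
value 2/3: 12 assignments
value 1/3: 5 assignments
value 0: 4 assignments
So 43 of the 64 assignments meet the threshold.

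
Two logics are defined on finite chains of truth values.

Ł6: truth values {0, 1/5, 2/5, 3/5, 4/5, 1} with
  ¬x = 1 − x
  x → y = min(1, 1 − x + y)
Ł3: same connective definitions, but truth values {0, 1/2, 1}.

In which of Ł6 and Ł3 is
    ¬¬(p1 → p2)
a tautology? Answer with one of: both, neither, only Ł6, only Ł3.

neither

In Ł6: at p1 = 1/5, p2 = 0 the value is 4/5 — not a tautology.
In Ł3: at p1 = 1/2, p2 = 0 the value is 1/2 — not a tautology.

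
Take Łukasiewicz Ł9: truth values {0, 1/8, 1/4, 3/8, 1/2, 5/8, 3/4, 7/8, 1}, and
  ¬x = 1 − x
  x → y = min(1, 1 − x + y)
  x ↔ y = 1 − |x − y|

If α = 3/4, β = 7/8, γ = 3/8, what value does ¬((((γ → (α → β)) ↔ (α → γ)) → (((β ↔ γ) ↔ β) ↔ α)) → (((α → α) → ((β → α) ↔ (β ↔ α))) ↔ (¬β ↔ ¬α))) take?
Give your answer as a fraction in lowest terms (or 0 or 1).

α → β = 3/4 → 7/8 = 1
γ → (α → β) = 3/8 → 1 = 1
α → γ = 3/4 → 3/8 = 5/8
(γ → (α → β)) ↔ (α → γ) = 1 ↔ 5/8 = 5/8
β ↔ γ = 7/8 ↔ 3/8 = 1/2
(β ↔ γ) ↔ β = 1/2 ↔ 7/8 = 5/8
((β ↔ γ) ↔ β) ↔ α = 5/8 ↔ 3/4 = 7/8
((γ → (α → β)) ↔ (α → γ)) → (((β ↔ γ) ↔ β) ↔ α) = 5/8 → 7/8 = 1
α → α = 3/4 → 3/4 = 1
β → α = 7/8 → 3/4 = 7/8
β ↔ α = 7/8 ↔ 3/4 = 7/8
(β → α) ↔ (β ↔ α) = 7/8 ↔ 7/8 = 1
(α → α) → ((β → α) ↔ (β ↔ α)) = 1 → 1 = 1
¬β = ¬7/8 = 1/8
¬α = ¬3/4 = 1/4
¬β ↔ ¬α = 1/8 ↔ 1/4 = 7/8
((α → α) → ((β → α) ↔ (β ↔ α))) ↔ (¬β ↔ ¬α) = 1 ↔ 7/8 = 7/8
(((γ → (α → β)) ↔ (α → γ)) → (((β ↔ γ) ↔ β) ↔ α)) → (((α → α) → ((β → α) ↔ (β ↔ α))) ↔ (¬β ↔ ¬α)) = 1 → 7/8 = 7/8
¬((((γ → (α → β)) ↔ (α → γ)) → (((β ↔ γ) ↔ β) ↔ α)) → (((α → α) → ((β → α) ↔ (β ↔ α))) ↔ (¬β ↔ ¬α))) = ¬7/8 = 1/8

1/8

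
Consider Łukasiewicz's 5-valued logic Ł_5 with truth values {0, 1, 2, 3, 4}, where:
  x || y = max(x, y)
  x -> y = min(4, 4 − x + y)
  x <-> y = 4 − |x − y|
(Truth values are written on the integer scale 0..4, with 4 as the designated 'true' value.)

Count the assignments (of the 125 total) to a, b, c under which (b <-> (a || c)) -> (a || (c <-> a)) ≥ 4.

94

value 4: 94 assignments (counts)
value 3: 19 assignments
value 2: 8 assignments
value 1: 3 assignments
value 0: 1 assignment
So 94 of the 125 assignments meet the threshold.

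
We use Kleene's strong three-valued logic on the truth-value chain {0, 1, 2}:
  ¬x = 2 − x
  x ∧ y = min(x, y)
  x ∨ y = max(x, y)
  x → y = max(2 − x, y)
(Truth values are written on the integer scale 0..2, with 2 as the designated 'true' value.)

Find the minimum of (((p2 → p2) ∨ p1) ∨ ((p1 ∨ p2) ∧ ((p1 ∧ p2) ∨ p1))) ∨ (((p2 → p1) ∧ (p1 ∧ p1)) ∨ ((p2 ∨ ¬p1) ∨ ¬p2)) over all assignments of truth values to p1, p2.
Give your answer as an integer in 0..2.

1

Take p1 = 1, p2 = 1:
p2 → p2 = 1 → 1 = 1
(p2 → p2) ∨ p1 = 1 ∨ 1 = 1
p1 ∨ p2 = 1 ∨ 1 = 1
p1 ∧ p2 = 1 ∧ 1 = 1
(p1 ∧ p2) ∨ p1 = 1 ∨ 1 = 1
(p1 ∨ p2) ∧ ((p1 ∧ p2) ∨ p1) = 1 ∧ 1 = 1
((p2 → p2) ∨ p1) ∨ ((p1 ∨ p2) ∧ ((p1 ∧ p2) ∨ p1)) = 1 ∨ 1 = 1
p2 → p1 = 1 → 1 = 1
p1 ∧ p1 = 1 ∧ 1 = 1
(p2 → p1) ∧ (p1 ∧ p1) = 1 ∧ 1 = 1
¬p1 = ¬1 = 1
p2 ∨ ¬p1 = 1 ∨ 1 = 1
¬p2 = ¬1 = 1
(p2 ∨ ¬p1) ∨ ¬p2 = 1 ∨ 1 = 1
((p2 → p1) ∧ (p1 ∧ p1)) ∨ ((p2 ∨ ¬p1) ∨ ¬p2) = 1 ∨ 1 = 1
(((p2 → p2) ∨ p1) ∨ ((p1 ∨ p2) ∧ ((p1 ∧ p2) ∨ p1))) ∨ (((p2 → p1) ∧ (p1 ∧ p1)) ∨ ((p2 ∨ ¬p1) ∨ ¬p2)) = 1 ∨ 1 = 1
No assignment yields a value below 1, so this is the minimum.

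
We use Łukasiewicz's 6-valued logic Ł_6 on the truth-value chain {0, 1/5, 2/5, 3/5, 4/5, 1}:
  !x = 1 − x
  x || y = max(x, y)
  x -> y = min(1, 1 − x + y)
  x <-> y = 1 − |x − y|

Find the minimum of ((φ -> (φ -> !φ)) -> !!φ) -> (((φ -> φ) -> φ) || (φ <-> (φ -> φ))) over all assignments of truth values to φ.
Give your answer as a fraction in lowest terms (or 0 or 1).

Take φ = 4/5:
!φ = !4/5 = 1/5
φ -> !φ = 4/5 -> 1/5 = 2/5
φ -> (φ -> !φ) = 4/5 -> 2/5 = 3/5
!φ = !4/5 = 1/5
!!φ = !1/5 = 4/5
(φ -> (φ -> !φ)) -> !!φ = 3/5 -> 4/5 = 1
φ -> φ = 4/5 -> 4/5 = 1
(φ -> φ) -> φ = 1 -> 4/5 = 4/5
φ -> φ = 4/5 -> 4/5 = 1
φ <-> (φ -> φ) = 4/5 <-> 1 = 4/5
((φ -> φ) -> φ) || (φ <-> (φ -> φ)) = 4/5 || 4/5 = 4/5
((φ -> (φ -> !φ)) -> !!φ) -> (((φ -> φ) -> φ) || (φ <-> (φ -> φ))) = 1 -> 4/5 = 4/5
No assignment yields a value below 4/5, so this is the minimum.

4/5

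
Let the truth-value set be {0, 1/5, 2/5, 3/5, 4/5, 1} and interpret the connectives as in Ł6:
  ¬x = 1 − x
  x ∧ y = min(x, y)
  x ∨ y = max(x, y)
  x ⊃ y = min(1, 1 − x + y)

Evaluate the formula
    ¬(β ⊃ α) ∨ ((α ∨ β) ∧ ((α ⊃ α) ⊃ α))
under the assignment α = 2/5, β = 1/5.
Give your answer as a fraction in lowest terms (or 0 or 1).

β ⊃ α = 1/5 ⊃ 2/5 = 1
¬(β ⊃ α) = ¬1 = 0
α ∨ β = 2/5 ∨ 1/5 = 2/5
α ⊃ α = 2/5 ⊃ 2/5 = 1
(α ⊃ α) ⊃ α = 1 ⊃ 2/5 = 2/5
(α ∨ β) ∧ ((α ⊃ α) ⊃ α) = 2/5 ∧ 2/5 = 2/5
¬(β ⊃ α) ∨ ((α ∨ β) ∧ ((α ⊃ α) ⊃ α)) = 0 ∨ 2/5 = 2/5

2/5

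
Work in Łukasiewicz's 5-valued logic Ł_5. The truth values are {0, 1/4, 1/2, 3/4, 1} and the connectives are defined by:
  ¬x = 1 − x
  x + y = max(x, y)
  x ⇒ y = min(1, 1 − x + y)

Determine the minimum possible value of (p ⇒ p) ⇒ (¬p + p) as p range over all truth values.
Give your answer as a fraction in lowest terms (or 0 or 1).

Take p = 1/2:
p ⇒ p = 1/2 ⇒ 1/2 = 1
¬p = ¬1/2 = 1/2
¬p + p = 1/2 + 1/2 = 1/2
(p ⇒ p) ⇒ (¬p + p) = 1 ⇒ 1/2 = 1/2
No assignment yields a value below 1/2, so this is the minimum.

1/2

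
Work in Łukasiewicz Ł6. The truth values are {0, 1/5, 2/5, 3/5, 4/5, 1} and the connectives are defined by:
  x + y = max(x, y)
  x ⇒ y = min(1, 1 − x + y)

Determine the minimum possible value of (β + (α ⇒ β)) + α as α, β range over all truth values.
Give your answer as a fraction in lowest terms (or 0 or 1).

3/5

Take α = 2/5, β = 0:
α ⇒ β = 2/5 ⇒ 0 = 3/5
β + (α ⇒ β) = 0 + 3/5 = 3/5
(β + (α ⇒ β)) + α = 3/5 + 2/5 = 3/5
No assignment yields a value below 3/5, so this is the minimum.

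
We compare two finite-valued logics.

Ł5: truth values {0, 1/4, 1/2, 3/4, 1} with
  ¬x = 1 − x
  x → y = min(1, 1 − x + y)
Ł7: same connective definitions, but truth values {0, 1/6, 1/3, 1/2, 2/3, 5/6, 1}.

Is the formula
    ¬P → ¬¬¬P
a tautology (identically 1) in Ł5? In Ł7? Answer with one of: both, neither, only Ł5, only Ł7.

In Ł5: every assignment gives 1 — tautology.
In Ł7: every assignment gives 1 — tautology.

both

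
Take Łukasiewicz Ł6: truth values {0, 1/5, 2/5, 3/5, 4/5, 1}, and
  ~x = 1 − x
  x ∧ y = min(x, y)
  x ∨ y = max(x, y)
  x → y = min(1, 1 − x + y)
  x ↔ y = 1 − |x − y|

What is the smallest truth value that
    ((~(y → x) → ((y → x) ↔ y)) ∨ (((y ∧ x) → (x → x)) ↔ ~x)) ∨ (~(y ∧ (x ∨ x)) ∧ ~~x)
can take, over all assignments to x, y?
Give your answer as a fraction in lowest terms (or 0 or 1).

4/5

Take x = 1/5, y = 1:
y → x = 1 → 1/5 = 1/5
~(y → x) = ~1/5 = 4/5
y → x = 1 → 1/5 = 1/5
(y → x) ↔ y = 1/5 ↔ 1 = 1/5
~(y → x) → ((y → x) ↔ y) = 4/5 → 1/5 = 2/5
y ∧ x = 1 ∧ 1/5 = 1/5
x → x = 1/5 → 1/5 = 1
(y ∧ x) → (x → x) = 1/5 → 1 = 1
~x = ~1/5 = 4/5
((y ∧ x) → (x → x)) ↔ ~x = 1 ↔ 4/5 = 4/5
(~(y → x) → ((y → x) ↔ y)) ∨ (((y ∧ x) → (x → x)) ↔ ~x) = 2/5 ∨ 4/5 = 4/5
x ∨ x = 1/5 ∨ 1/5 = 1/5
y ∧ (x ∨ x) = 1 ∧ 1/5 = 1/5
~(y ∧ (x ∨ x)) = ~1/5 = 4/5
~x = ~1/5 = 4/5
~~x = ~4/5 = 1/5
~(y ∧ (x ∨ x)) ∧ ~~x = 4/5 ∧ 1/5 = 1/5
((~(y → x) → ((y → x) ↔ y)) ∨ (((y ∧ x) → (x → x)) ↔ ~x)) ∨ (~(y ∧ (x ∨ x)) ∧ ~~x) = 4/5 ∨ 1/5 = 4/5
No assignment yields a value below 4/5, so this is the minimum.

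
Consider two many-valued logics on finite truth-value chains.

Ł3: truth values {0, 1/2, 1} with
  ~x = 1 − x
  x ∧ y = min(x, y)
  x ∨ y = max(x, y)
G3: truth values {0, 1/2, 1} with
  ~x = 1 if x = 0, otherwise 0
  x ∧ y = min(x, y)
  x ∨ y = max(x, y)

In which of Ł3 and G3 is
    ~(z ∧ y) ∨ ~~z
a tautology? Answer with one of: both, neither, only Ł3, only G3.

In Ł3: at y = 1/2, z = 1/2 the value is 1/2 — not a tautology.
In G3: every assignment gives 1 — tautology.

only G3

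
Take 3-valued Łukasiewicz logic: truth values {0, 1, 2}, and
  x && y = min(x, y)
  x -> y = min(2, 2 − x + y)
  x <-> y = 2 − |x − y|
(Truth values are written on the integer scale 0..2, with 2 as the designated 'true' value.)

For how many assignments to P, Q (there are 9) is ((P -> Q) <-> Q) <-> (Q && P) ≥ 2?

3

P = 0, Q = 0 ↦ 2  ≥
P = 0, Q = 1 ↦ 1  <
P = 0, Q = 2 ↦ 0  <
P = 1, Q = 0 ↦ 1  <
P = 1, Q = 1 ↦ 2  ≥
P = 1, Q = 2 ↦ 1  <
P = 2, Q = 0 ↦ 0  <
P = 2, Q = 1 ↦ 1  <
P = 2, Q = 2 ↦ 2  ≥
So 3 of the 9 assignments meet the threshold.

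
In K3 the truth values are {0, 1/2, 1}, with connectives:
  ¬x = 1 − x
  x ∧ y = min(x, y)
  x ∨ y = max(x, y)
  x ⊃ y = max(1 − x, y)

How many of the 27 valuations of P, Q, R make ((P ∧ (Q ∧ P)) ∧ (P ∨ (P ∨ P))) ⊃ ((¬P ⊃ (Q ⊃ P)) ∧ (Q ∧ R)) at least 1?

16

value 1: 16 assignments (counts)
value 1/2: 10 assignments
value 0: 1 assignment
So 16 of the 27 assignments meet the threshold.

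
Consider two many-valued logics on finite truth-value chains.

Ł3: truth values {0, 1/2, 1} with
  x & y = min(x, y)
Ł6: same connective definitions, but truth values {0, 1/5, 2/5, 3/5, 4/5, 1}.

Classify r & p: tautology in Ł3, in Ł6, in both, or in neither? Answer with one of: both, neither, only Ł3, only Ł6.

In Ł3: at p = 0, r = 0 the value is 0 — not a tautology.
In Ł6: at p = 0, r = 0 the value is 0 — not a tautology.

neither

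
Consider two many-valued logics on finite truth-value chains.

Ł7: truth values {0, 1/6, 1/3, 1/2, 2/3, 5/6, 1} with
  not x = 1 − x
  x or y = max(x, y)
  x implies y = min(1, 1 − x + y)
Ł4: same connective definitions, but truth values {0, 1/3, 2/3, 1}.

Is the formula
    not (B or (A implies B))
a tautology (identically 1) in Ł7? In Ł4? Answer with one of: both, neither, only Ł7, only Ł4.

neither

In Ł7: at A = 0, B = 0 the value is 0 — not a tautology.
In Ł4: at A = 0, B = 0 the value is 0 — not a tautology.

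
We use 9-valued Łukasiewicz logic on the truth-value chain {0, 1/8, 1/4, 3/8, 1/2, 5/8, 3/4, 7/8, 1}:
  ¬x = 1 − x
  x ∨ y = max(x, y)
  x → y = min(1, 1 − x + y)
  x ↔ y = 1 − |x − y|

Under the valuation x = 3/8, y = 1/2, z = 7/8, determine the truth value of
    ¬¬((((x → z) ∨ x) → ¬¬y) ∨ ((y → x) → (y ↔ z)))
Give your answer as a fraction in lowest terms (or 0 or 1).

x → z = 3/8 → 7/8 = 1
(x → z) ∨ x = 1 ∨ 3/8 = 1
¬y = ¬1/2 = 1/2
¬¬y = ¬1/2 = 1/2
((x → z) ∨ x) → ¬¬y = 1 → 1/2 = 1/2
y → x = 1/2 → 3/8 = 7/8
y ↔ z = 1/2 ↔ 7/8 = 5/8
(y → x) → (y ↔ z) = 7/8 → 5/8 = 3/4
(((x → z) ∨ x) → ¬¬y) ∨ ((y → x) → (y ↔ z)) = 1/2 ∨ 3/4 = 3/4
¬((((x → z) ∨ x) → ¬¬y) ∨ ((y → x) → (y ↔ z))) = ¬3/4 = 1/4
¬¬((((x → z) ∨ x) → ¬¬y) ∨ ((y → x) → (y ↔ z))) = ¬1/4 = 3/4

3/4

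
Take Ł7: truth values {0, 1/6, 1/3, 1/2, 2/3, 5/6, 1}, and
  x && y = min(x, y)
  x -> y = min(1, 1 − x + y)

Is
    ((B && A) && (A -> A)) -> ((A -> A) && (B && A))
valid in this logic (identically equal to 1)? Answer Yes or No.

At A = 0, B = 5/6, for instance:
B && A = 5/6 && 0 = 0
A -> A = 0 -> 0 = 1
(B && A) && (A -> A) = 0 && 1 = 0
(A -> A) && (B && A) = 1 && 0 = 0
((B && A) && (A -> A)) -> ((A -> A) && (B && A)) = 0 -> 0 = 1
and checking the remaining 48 assignments likewise gives ≥ 1 in every case.

Yes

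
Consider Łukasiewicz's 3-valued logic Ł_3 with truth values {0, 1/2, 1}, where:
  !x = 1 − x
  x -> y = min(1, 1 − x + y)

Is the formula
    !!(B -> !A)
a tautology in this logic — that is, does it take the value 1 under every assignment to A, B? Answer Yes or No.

Counterexample: take A = 1/2, B = 1.
!A = !1/2 = 1/2
B -> !A = 1 -> 1/2 = 1/2
!(B -> !A) = !1/2 = 1/2
!!(B -> !A) = !1/2 = 1/2
This gives 1/2 ≠ 1.

No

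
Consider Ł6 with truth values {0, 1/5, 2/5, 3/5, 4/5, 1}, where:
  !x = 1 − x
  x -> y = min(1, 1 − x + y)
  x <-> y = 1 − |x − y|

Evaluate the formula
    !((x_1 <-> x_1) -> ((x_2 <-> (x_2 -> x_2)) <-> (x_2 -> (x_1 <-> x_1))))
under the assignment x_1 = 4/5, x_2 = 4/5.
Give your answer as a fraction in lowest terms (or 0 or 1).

x_1 <-> x_1 = 4/5 <-> 4/5 = 1
x_2 -> x_2 = 4/5 -> 4/5 = 1
x_2 <-> (x_2 -> x_2) = 4/5 <-> 1 = 4/5
x_1 <-> x_1 = 4/5 <-> 4/5 = 1
x_2 -> (x_1 <-> x_1) = 4/5 -> 1 = 1
(x_2 <-> (x_2 -> x_2)) <-> (x_2 -> (x_1 <-> x_1)) = 4/5 <-> 1 = 4/5
(x_1 <-> x_1) -> ((x_2 <-> (x_2 -> x_2)) <-> (x_2 -> (x_1 <-> x_1))) = 1 -> 4/5 = 4/5
!((x_1 <-> x_1) -> ((x_2 <-> (x_2 -> x_2)) <-> (x_2 -> (x_1 <-> x_1)))) = !4/5 = 1/5

1/5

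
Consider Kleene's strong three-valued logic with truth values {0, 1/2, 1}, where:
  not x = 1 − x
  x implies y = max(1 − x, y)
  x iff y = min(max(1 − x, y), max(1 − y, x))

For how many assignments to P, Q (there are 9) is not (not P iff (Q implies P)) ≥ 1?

4

P = 0, Q = 0 ↦ 0  <
P = 0, Q = 1/2 ↦ 1/2  <
P = 0, Q = 1 ↦ 1  ≥
P = 1/2, Q = 0 ↦ 1/2  <
P = 1/2, Q = 1/2 ↦ 1/2  <
P = 1/2, Q = 1 ↦ 1/2  <
P = 1, Q = 0 ↦ 1  ≥
P = 1, Q = 1/2 ↦ 1  ≥
P = 1, Q = 1 ↦ 1  ≥
So 4 of the 9 assignments meet the threshold.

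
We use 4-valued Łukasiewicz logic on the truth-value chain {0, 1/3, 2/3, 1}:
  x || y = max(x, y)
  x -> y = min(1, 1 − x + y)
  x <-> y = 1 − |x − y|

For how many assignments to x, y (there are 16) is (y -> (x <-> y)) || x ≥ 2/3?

14

x = 0, y = 0 ↦ 1  ≥
x = 0, y = 1/3 ↦ 1  ≥
x = 0, y = 2/3 ↦ 2/3  ≥
x = 0, y = 1 ↦ 0  <
x = 1/3, y = 0 ↦ 1  ≥
x = 1/3, y = 1/3 ↦ 1  ≥
x = 1/3, y = 2/3 ↦ 1  ≥
x = 1/3, y = 1 ↦ 1/3  <
x = 2/3, y = 0 ↦ 1  ≥
x = 2/3, y = 1/3 ↦ 1  ≥
x = 2/3, y = 2/3 ↦ 1  ≥
x = 2/3, y = 1 ↦ 2/3  ≥
x = 1, y = 0 ↦ 1  ≥
x = 1, y = 1/3 ↦ 1  ≥
x = 1, y = 2/3 ↦ 1  ≥
x = 1, y = 1 ↦ 1  ≥
So 14 of the 16 assignments meet the threshold.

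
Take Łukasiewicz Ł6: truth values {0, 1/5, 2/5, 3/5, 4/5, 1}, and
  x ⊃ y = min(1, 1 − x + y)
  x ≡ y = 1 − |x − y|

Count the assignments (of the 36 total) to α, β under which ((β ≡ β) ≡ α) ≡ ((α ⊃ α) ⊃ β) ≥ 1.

6

value 1: 6 assignments (counts)
value 4/5: 10 assignments
value 3/5: 8 assignments
value 2/5: 6 assignments
value 1/5: 4 assignments
value 0: 2 assignments
So 6 of the 36 assignments meet the threshold.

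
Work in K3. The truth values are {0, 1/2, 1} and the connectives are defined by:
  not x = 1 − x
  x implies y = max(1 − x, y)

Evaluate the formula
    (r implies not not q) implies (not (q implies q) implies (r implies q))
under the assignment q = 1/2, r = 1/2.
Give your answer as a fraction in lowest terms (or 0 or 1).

1/2

not q = not 1/2 = 1/2
not not q = not 1/2 = 1/2
r implies not not q = 1/2 implies 1/2 = 1/2
q implies q = 1/2 implies 1/2 = 1/2
not (q implies q) = not 1/2 = 1/2
r implies q = 1/2 implies 1/2 = 1/2
not (q implies q) implies (r implies q) = 1/2 implies 1/2 = 1/2
(r implies not not q) implies (not (q implies q) implies (r implies q)) = 1/2 implies 1/2 = 1/2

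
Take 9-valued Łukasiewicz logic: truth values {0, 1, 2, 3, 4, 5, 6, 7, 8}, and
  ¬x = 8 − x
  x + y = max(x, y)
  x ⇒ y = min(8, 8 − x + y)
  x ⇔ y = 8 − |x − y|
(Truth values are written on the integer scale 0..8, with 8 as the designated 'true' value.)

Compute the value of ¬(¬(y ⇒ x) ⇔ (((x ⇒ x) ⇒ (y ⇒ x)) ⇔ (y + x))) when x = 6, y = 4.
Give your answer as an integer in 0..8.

6

y ⇒ x = 4 ⇒ 6 = 8
¬(y ⇒ x) = ¬8 = 0
x ⇒ x = 6 ⇒ 6 = 8
y ⇒ x = 4 ⇒ 6 = 8
(x ⇒ x) ⇒ (y ⇒ x) = 8 ⇒ 8 = 8
y + x = 4 + 6 = 6
((x ⇒ x) ⇒ (y ⇒ x)) ⇔ (y + x) = 8 ⇔ 6 = 6
¬(y ⇒ x) ⇔ (((x ⇒ x) ⇒ (y ⇒ x)) ⇔ (y + x)) = 0 ⇔ 6 = 2
¬(¬(y ⇒ x) ⇔ (((x ⇒ x) ⇒ (y ⇒ x)) ⇔ (y + x))) = ¬2 = 6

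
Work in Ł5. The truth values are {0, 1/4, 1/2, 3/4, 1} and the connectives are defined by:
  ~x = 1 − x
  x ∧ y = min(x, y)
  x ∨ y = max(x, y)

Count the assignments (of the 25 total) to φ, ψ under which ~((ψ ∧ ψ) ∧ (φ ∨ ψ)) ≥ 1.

value 1: 5 assignments (counts)
value 3/4: 5 assignments
value 1/2: 5 assignments
value 1/4: 5 assignments
value 0: 5 assignments
So 5 of the 25 assignments meet the threshold.

5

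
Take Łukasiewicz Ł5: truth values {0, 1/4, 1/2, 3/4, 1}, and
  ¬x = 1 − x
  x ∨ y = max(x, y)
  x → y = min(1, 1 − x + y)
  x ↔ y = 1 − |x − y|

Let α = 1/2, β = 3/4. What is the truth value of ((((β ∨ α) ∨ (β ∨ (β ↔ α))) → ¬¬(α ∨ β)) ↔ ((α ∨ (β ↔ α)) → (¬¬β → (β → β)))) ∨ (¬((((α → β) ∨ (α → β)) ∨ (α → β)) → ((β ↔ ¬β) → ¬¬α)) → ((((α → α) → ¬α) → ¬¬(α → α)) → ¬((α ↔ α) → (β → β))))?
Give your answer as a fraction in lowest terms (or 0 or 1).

1

β ∨ α = 3/4 ∨ 1/2 = 3/4
β ↔ α = 3/4 ↔ 1/2 = 3/4
β ∨ (β ↔ α) = 3/4 ∨ 3/4 = 3/4
(β ∨ α) ∨ (β ∨ (β ↔ α)) = 3/4 ∨ 3/4 = 3/4
α ∨ β = 1/2 ∨ 3/4 = 3/4
¬(α ∨ β) = ¬3/4 = 1/4
¬¬(α ∨ β) = ¬1/4 = 3/4
((β ∨ α) ∨ (β ∨ (β ↔ α))) → ¬¬(α ∨ β) = 3/4 → 3/4 = 1
β ↔ α = 3/4 ↔ 1/2 = 3/4
α ∨ (β ↔ α) = 1/2 ∨ 3/4 = 3/4
¬β = ¬3/4 = 1/4
¬¬β = ¬1/4 = 3/4
β → β = 3/4 → 3/4 = 1
¬¬β → (β → β) = 3/4 → 1 = 1
(α ∨ (β ↔ α)) → (¬¬β → (β → β)) = 3/4 → 1 = 1
(((β ∨ α) ∨ (β ∨ (β ↔ α))) → ¬¬(α ∨ β)) ↔ ((α ∨ (β ↔ α)) → (¬¬β → (β → β))) = 1 ↔ 1 = 1
α → β = 1/2 → 3/4 = 1
α → β = 1/2 → 3/4 = 1
(α → β) ∨ (α → β) = 1 ∨ 1 = 1
α → β = 1/2 → 3/4 = 1
((α → β) ∨ (α → β)) ∨ (α → β) = 1 ∨ 1 = 1
¬β = ¬3/4 = 1/4
β ↔ ¬β = 3/4 ↔ 1/4 = 1/2
¬α = ¬1/2 = 1/2
¬¬α = ¬1/2 = 1/2
(β ↔ ¬β) → ¬¬α = 1/2 → 1/2 = 1
(((α → β) ∨ (α → β)) ∨ (α → β)) → ((β ↔ ¬β) → ¬¬α) = 1 → 1 = 1
¬((((α → β) ∨ (α → β)) ∨ (α → β)) → ((β ↔ ¬β) → ¬¬α)) = ¬1 = 0
α → α = 1/2 → 1/2 = 1
¬α = ¬1/2 = 1/2
(α → α) → ¬α = 1 → 1/2 = 1/2
α → α = 1/2 → 1/2 = 1
¬(α → α) = ¬1 = 0
¬¬(α → α) = ¬0 = 1
((α → α) → ¬α) → ¬¬(α → α) = 1/2 → 1 = 1
α ↔ α = 1/2 ↔ 1/2 = 1
β → β = 3/4 → 3/4 = 1
(α ↔ α) → (β → β) = 1 → 1 = 1
¬((α ↔ α) → (β → β)) = ¬1 = 0
(((α → α) → ¬α) → ¬¬(α → α)) → ¬((α ↔ α) → (β → β)) = 1 → 0 = 0
¬((((α → β) ∨ (α → β)) ∨ (α → β)) → ((β ↔ ¬β) → ¬¬α)) → ((((α → α) → ¬α) → ¬¬(α → α)) → ¬((α ↔ α) → (β → β))) = 0 → 0 = 1
((((β ∨ α) ∨ (β ∨ (β ↔ α))) → ¬¬(α ∨ β)) ↔ ((α ∨ (β ↔ α)) → (¬¬β → (β → β)))) ∨ (¬((((α → β) ∨ (α → β)) ∨ (α → β)) → ((β ↔ ¬β) → ¬¬α)) → ((((α → α) → ¬α) → ¬¬(α → α)) → ¬((α ↔ α) → (β → β)))) = 1 ∨ 1 = 1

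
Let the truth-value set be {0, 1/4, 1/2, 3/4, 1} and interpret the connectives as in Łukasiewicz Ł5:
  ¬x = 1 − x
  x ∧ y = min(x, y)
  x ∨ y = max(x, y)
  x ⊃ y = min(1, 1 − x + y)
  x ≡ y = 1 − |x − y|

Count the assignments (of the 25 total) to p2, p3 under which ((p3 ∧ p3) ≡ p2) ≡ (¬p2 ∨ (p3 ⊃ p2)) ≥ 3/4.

15

value 1: 9 assignments (counts)
value 3/4: 6 assignments (counts)
value 1/2: 5 assignments
value 1/4: 3 assignments
value 0: 2 assignments
So 15 of the 25 assignments meet the threshold.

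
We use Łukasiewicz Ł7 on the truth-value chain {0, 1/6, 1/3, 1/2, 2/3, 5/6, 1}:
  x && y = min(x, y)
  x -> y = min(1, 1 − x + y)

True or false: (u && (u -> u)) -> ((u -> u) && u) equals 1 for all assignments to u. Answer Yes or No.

Yes

u = 0 ↦ 1
u = 1/6 ↦ 1
u = 1/3 ↦ 1
u = 1/2 ↦ 1
u = 2/3 ↦ 1
u = 5/6 ↦ 1
u = 1 ↦ 1
Every assignment gives a value ≥ 1.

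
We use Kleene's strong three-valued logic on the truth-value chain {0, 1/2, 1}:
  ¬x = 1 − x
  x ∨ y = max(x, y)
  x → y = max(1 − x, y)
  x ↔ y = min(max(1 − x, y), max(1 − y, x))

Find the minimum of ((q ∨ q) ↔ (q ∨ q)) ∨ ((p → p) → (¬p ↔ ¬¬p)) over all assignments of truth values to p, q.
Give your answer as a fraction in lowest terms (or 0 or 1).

Take p = 0, q = 1/2:
q ∨ q = 1/2 ∨ 1/2 = 1/2
q ∨ q = 1/2 ∨ 1/2 = 1/2
(q ∨ q) ↔ (q ∨ q) = 1/2 ↔ 1/2 = 1/2
p → p = 0 → 0 = 1
¬p = ¬0 = 1
¬p = ¬0 = 1
¬¬p = ¬1 = 0
¬p ↔ ¬¬p = 1 ↔ 0 = 0
(p → p) → (¬p ↔ ¬¬p) = 1 → 0 = 0
((q ∨ q) ↔ (q ∨ q)) ∨ ((p → p) → (¬p ↔ ¬¬p)) = 1/2 ∨ 0 = 1/2
No assignment yields a value below 1/2, so this is the minimum.

1/2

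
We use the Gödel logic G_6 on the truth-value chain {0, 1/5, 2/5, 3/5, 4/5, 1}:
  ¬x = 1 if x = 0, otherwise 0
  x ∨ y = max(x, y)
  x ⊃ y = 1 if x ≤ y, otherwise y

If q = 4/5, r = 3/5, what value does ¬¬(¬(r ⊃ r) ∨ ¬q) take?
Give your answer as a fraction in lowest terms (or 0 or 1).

r ⊃ r = 3/5 ⊃ 3/5 = 1
¬(r ⊃ r) = ¬1 = 0
¬q = ¬4/5 = 0
¬(r ⊃ r) ∨ ¬q = 0 ∨ 0 = 0
¬(¬(r ⊃ r) ∨ ¬q) = ¬0 = 1
¬¬(¬(r ⊃ r) ∨ ¬q) = ¬1 = 0

0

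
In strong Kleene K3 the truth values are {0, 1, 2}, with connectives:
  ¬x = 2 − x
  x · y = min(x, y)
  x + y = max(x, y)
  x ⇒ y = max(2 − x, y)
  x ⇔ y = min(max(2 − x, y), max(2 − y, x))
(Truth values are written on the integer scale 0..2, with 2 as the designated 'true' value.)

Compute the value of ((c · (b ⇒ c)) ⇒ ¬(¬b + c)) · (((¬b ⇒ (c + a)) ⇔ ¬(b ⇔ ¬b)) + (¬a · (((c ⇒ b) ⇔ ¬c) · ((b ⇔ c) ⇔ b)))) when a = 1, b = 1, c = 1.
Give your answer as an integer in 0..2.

b ⇒ c = 1 ⇒ 1 = 1
c · (b ⇒ c) = 1 · 1 = 1
¬b = ¬1 = 1
¬b + c = 1 + 1 = 1
¬(¬b + c) = ¬1 = 1
(c · (b ⇒ c)) ⇒ ¬(¬b + c) = 1 ⇒ 1 = 1
¬b = ¬1 = 1
c + a = 1 + 1 = 1
¬b ⇒ (c + a) = 1 ⇒ 1 = 1
¬b = ¬1 = 1
b ⇔ ¬b = 1 ⇔ 1 = 1
¬(b ⇔ ¬b) = ¬1 = 1
(¬b ⇒ (c + a)) ⇔ ¬(b ⇔ ¬b) = 1 ⇔ 1 = 1
¬a = ¬1 = 1
c ⇒ b = 1 ⇒ 1 = 1
¬c = ¬1 = 1
(c ⇒ b) ⇔ ¬c = 1 ⇔ 1 = 1
b ⇔ c = 1 ⇔ 1 = 1
(b ⇔ c) ⇔ b = 1 ⇔ 1 = 1
((c ⇒ b) ⇔ ¬c) · ((b ⇔ c) ⇔ b) = 1 · 1 = 1
¬a · (((c ⇒ b) ⇔ ¬c) · ((b ⇔ c) ⇔ b)) = 1 · 1 = 1
((¬b ⇒ (c + a)) ⇔ ¬(b ⇔ ¬b)) + (¬a · (((c ⇒ b) ⇔ ¬c) · ((b ⇔ c) ⇔ b))) = 1 + 1 = 1
((c · (b ⇒ c)) ⇒ ¬(¬b + c)) · (((¬b ⇒ (c + a)) ⇔ ¬(b ⇔ ¬b)) + (¬a · (((c ⇒ b) ⇔ ¬c) · ((b ⇔ c) ⇔ b)))) = 1 · 1 = 1

1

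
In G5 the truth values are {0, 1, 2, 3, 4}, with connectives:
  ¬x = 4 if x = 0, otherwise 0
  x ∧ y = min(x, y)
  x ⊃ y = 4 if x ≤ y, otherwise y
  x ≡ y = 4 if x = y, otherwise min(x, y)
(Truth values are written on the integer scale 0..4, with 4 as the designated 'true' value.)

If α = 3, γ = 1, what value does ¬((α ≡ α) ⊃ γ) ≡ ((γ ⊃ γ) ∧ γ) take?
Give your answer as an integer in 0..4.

α ≡ α = 3 ≡ 3 = 4
(α ≡ α) ⊃ γ = 4 ⊃ 1 = 1
¬((α ≡ α) ⊃ γ) = ¬1 = 0
γ ⊃ γ = 1 ⊃ 1 = 4
(γ ⊃ γ) ∧ γ = 4 ∧ 1 = 1
¬((α ≡ α) ⊃ γ) ≡ ((γ ⊃ γ) ∧ γ) = 0 ≡ 1 = 0

0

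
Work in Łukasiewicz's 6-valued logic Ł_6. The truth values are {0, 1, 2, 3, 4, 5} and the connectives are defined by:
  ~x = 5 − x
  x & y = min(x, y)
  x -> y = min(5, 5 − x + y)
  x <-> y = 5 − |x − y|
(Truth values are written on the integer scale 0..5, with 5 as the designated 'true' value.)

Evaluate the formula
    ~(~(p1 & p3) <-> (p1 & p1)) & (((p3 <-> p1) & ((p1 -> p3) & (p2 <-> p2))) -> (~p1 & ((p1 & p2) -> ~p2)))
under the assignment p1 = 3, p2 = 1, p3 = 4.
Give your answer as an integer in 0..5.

p1 & p3 = 3 & 4 = 3
~(p1 & p3) = ~3 = 2
p1 & p1 = 3 & 3 = 3
~(p1 & p3) <-> (p1 & p1) = 2 <-> 3 = 4
~(~(p1 & p3) <-> (p1 & p1)) = ~4 = 1
p3 <-> p1 = 4 <-> 3 = 4
p1 -> p3 = 3 -> 4 = 5
p2 <-> p2 = 1 <-> 1 = 5
(p1 -> p3) & (p2 <-> p2) = 5 & 5 = 5
(p3 <-> p1) & ((p1 -> p3) & (p2 <-> p2)) = 4 & 5 = 4
~p1 = ~3 = 2
p1 & p2 = 3 & 1 = 1
~p2 = ~1 = 4
(p1 & p2) -> ~p2 = 1 -> 4 = 5
~p1 & ((p1 & p2) -> ~p2) = 2 & 5 = 2
((p3 <-> p1) & ((p1 -> p3) & (p2 <-> p2))) -> (~p1 & ((p1 & p2) -> ~p2)) = 4 -> 2 = 3
~(~(p1 & p3) <-> (p1 & p1)) & (((p3 <-> p1) & ((p1 -> p3) & (p2 <-> p2))) -> (~p1 & ((p1 & p2) -> ~p2))) = 1 & 3 = 1

1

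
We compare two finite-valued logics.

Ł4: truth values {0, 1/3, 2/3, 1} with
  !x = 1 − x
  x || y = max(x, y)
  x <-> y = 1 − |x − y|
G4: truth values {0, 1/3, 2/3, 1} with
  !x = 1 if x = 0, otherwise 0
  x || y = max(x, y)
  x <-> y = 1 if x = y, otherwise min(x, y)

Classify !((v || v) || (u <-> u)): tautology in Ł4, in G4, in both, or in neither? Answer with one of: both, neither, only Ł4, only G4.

neither

In Ł4: at u = 0, v = 0 the value is 0 — not a tautology.
In G4: at u = 0, v = 0 the value is 0 — not a tautology.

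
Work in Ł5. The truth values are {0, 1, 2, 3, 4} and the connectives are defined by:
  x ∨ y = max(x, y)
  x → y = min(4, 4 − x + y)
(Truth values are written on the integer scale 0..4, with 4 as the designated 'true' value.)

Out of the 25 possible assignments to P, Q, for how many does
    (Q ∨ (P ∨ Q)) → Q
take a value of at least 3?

19

value 4: 15 assignments (counts)
value 3: 4 assignments (counts)
value 2: 3 assignments
value 1: 2 assignments
value 0: 1 assignment
So 19 of the 25 assignments meet the threshold.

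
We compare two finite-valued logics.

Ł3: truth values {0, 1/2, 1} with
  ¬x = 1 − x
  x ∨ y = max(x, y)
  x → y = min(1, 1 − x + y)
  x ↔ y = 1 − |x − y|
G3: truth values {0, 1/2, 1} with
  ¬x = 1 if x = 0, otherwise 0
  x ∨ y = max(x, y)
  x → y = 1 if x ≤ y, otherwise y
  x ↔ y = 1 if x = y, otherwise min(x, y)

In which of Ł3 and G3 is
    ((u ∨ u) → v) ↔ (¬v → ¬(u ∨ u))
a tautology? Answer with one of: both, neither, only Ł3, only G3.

only Ł3

In Ł3: every assignment gives 1 — tautology.
In G3: at u = 1, v = 1/2 the value is 1/2 — not a tautology.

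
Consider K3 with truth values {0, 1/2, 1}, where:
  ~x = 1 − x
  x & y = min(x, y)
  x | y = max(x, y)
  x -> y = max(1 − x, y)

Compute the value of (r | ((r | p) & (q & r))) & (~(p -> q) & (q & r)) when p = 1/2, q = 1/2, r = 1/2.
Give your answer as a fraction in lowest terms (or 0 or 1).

r | p = 1/2 | 1/2 = 1/2
q & r = 1/2 & 1/2 = 1/2
(r | p) & (q & r) = 1/2 & 1/2 = 1/2
r | ((r | p) & (q & r)) = 1/2 | 1/2 = 1/2
p -> q = 1/2 -> 1/2 = 1/2
~(p -> q) = ~1/2 = 1/2
q & r = 1/2 & 1/2 = 1/2
~(p -> q) & (q & r) = 1/2 & 1/2 = 1/2
(r | ((r | p) & (q & r))) & (~(p -> q) & (q & r)) = 1/2 & 1/2 = 1/2

1/2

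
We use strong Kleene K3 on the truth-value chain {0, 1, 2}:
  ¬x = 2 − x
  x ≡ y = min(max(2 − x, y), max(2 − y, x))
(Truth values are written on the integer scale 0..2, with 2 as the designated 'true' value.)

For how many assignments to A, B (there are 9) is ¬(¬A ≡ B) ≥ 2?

A = 0, B = 0 ↦ 2  ≥
A = 0, B = 1 ↦ 1  <
A = 0, B = 2 ↦ 0  <
A = 1, B = 0 ↦ 1  <
A = 1, B = 1 ↦ 1  <
A = 1, B = 2 ↦ 1  <
A = 2, B = 0 ↦ 0  <
A = 2, B = 1 ↦ 1  <
A = 2, B = 2 ↦ 2  ≥
So 2 of the 9 assignments meet the threshold.

2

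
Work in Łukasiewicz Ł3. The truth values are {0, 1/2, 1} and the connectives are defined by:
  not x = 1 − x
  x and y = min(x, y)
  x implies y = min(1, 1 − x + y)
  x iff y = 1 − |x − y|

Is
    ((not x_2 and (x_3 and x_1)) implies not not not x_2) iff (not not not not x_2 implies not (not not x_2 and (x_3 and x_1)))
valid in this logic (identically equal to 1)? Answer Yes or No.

Counterexample: take x_1 = 1/2, x_2 = 1, x_3 = 1/2.
not x_2 = not 1 = 0
x_3 and x_1 = 1/2 and 1/2 = 1/2
not x_2 and (x_3 and x_1) = 0 and 1/2 = 0
not x_2 = not 1 = 0
not not x_2 = not 0 = 1
not not not x_2 = not 1 = 0
(not x_2 and (x_3 and x_1)) implies not not not x_2 = 0 implies 0 = 1
not x_2 = not 1 = 0
not not x_2 = not 0 = 1
not not not x_2 = not 1 = 0
not not not not x_2 = not 0 = 1
not x_2 = not 1 = 0
not not x_2 = not 0 = 1
x_3 and x_1 = 1/2 and 1/2 = 1/2
not not x_2 and (x_3 and x_1) = 1 and 1/2 = 1/2
not (not not x_2 and (x_3 and x_1)) = not 1/2 = 1/2
not not not not x_2 implies not (not not x_2 and (x_3 and x_1)) = 1 implies 1/2 = 1/2
((not x_2 and (x_3 and x_1)) implies not not not x_2) iff (not not not not x_2 implies not (not not x_2 and (x_3 and x_1))) = 1 iff 1/2 = 1/2
This gives 1/2 ≠ 1.

No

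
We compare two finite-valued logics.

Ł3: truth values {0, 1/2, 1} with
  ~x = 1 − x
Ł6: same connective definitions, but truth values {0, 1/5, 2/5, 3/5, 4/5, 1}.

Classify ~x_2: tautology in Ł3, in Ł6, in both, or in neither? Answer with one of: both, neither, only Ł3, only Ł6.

In Ł3: at x_2 = 1/2 the value is 1/2 — not a tautology.
In Ł6: at x_2 = 1/5 the value is 4/5 — not a tautology.

neither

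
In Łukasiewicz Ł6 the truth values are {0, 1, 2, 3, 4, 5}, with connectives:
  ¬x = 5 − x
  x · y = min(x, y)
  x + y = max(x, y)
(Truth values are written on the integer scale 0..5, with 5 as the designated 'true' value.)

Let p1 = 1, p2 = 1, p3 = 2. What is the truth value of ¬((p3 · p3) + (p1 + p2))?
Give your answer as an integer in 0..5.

3

p3 · p3 = 2 · 2 = 2
p1 + p2 = 1 + 1 = 1
(p3 · p3) + (p1 + p2) = 2 + 1 = 2
¬((p3 · p3) + (p1 + p2)) = ¬2 = 3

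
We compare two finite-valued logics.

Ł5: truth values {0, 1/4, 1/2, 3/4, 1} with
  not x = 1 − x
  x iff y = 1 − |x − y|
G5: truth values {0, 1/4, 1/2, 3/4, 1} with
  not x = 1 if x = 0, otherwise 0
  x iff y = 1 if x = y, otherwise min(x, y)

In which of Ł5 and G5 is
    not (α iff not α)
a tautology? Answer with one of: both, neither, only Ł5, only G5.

only G5

In Ł5: at α = 1/4 the value is 1/2 — not a tautology.
In G5: every assignment gives 1 — tautology.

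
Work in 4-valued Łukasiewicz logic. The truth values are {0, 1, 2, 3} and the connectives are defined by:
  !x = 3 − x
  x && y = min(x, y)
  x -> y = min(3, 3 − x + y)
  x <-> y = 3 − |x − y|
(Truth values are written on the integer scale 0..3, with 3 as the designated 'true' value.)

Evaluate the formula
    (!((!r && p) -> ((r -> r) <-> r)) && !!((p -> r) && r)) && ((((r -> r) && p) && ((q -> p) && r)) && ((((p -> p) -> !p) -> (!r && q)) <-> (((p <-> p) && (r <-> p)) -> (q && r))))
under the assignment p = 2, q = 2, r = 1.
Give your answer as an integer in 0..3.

1

!r = !1 = 2
!r && p = 2 && 2 = 2
r -> r = 1 -> 1 = 3
(r -> r) <-> r = 3 <-> 1 = 1
(!r && p) -> ((r -> r) <-> r) = 2 -> 1 = 2
!((!r && p) -> ((r -> r) <-> r)) = !2 = 1
p -> r = 2 -> 1 = 2
(p -> r) && r = 2 && 1 = 1
!((p -> r) && r) = !1 = 2
!!((p -> r) && r) = !2 = 1
!((!r && p) -> ((r -> r) <-> r)) && !!((p -> r) && r) = 1 && 1 = 1
r -> r = 1 -> 1 = 3
(r -> r) && p = 3 && 2 = 2
q -> p = 2 -> 2 = 3
(q -> p) && r = 3 && 1 = 1
((r -> r) && p) && ((q -> p) && r) = 2 && 1 = 1
p -> p = 2 -> 2 = 3
!p = !2 = 1
(p -> p) -> !p = 3 -> 1 = 1
!r = !1 = 2
!r && q = 2 && 2 = 2
((p -> p) -> !p) -> (!r && q) = 1 -> 2 = 3
p <-> p = 2 <-> 2 = 3
r <-> p = 1 <-> 2 = 2
(p <-> p) && (r <-> p) = 3 && 2 = 2
q && r = 2 && 1 = 1
((p <-> p) && (r <-> p)) -> (q && r) = 2 -> 1 = 2
(((p -> p) -> !p) -> (!r && q)) <-> (((p <-> p) && (r <-> p)) -> (q && r)) = 3 <-> 2 = 2
(((r -> r) && p) && ((q -> p) && r)) && ((((p -> p) -> !p) -> (!r && q)) <-> (((p <-> p) && (r <-> p)) -> (q && r))) = 1 && 2 = 1
(!((!r && p) -> ((r -> r) <-> r)) && !!((p -> r) && r)) && ((((r -> r) && p) && ((q -> p) && r)) && ((((p -> p) -> !p) -> (!r && q)) <-> (((p <-> p) && (r <-> p)) -> (q && r)))) = 1 && 1 = 1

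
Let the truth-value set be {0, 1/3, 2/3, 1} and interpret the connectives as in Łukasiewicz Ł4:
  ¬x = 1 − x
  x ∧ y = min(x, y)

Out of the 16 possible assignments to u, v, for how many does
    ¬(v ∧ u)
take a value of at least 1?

u = 0, v = 0 ↦ 1  ≥
u = 0, v = 1/3 ↦ 1  ≥
u = 0, v = 2/3 ↦ 1  ≥
u = 0, v = 1 ↦ 1  ≥
u = 1/3, v = 0 ↦ 1  ≥
u = 1/3, v = 1/3 ↦ 2/3  <
u = 1/3, v = 2/3 ↦ 2/3  <
u = 1/3, v = 1 ↦ 2/3  <
u = 2/3, v = 0 ↦ 1  ≥
u = 2/3, v = 1/3 ↦ 2/3  <
u = 2/3, v = 2/3 ↦ 1/3  <
u = 2/3, v = 1 ↦ 1/3  <
u = 1, v = 0 ↦ 1  ≥
u = 1, v = 1/3 ↦ 2/3  <
u = 1, v = 2/3 ↦ 1/3  <
u = 1, v = 1 ↦ 0  <
So 7 of the 16 assignments meet the threshold.

7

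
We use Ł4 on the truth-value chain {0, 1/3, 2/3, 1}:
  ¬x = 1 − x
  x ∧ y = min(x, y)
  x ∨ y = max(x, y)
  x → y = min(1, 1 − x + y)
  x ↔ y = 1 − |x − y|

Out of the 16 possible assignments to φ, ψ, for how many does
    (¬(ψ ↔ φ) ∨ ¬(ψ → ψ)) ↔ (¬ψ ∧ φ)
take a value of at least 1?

8

φ = 0, ψ = 0 ↦ 1  ≥
φ = 0, ψ = 1/3 ↦ 2/3  <
φ = 0, ψ = 2/3 ↦ 1/3  <
φ = 0, ψ = 1 ↦ 0  <
φ = 1/3, ψ = 0 ↦ 1  ≥
φ = 1/3, ψ = 1/3 ↦ 2/3  <
φ = 1/3, ψ = 2/3 ↦ 1  ≥
φ = 1/3, ψ = 1 ↦ 1/3  <
φ = 2/3, ψ = 0 ↦ 1  ≥
φ = 2/3, ψ = 1/3 ↦ 2/3  <
φ = 2/3, ψ = 2/3 ↦ 2/3  <
φ = 2/3, ψ = 1 ↦ 2/3  <
φ = 1, ψ = 0 ↦ 1  ≥
φ = 1, ψ = 1/3 ↦ 1  ≥
φ = 1, ψ = 2/3 ↦ 1  ≥
φ = 1, ψ = 1 ↦ 1  ≥
So 8 of the 16 assignments meet the threshold.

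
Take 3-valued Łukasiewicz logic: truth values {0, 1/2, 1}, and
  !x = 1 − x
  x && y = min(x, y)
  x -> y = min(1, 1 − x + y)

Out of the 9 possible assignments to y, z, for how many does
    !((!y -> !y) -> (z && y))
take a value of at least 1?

5

y = 0, z = 0 ↦ 1  ≥
y = 0, z = 1/2 ↦ 1  ≥
y = 0, z = 1 ↦ 1  ≥
y = 1/2, z = 0 ↦ 1  ≥
y = 1/2, z = 1/2 ↦ 1/2  <
y = 1/2, z = 1 ↦ 1/2  <
y = 1, z = 0 ↦ 1  ≥
y = 1, z = 1/2 ↦ 1/2  <
y = 1, z = 1 ↦ 0  <
So 5 of the 9 assignments meet the threshold.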